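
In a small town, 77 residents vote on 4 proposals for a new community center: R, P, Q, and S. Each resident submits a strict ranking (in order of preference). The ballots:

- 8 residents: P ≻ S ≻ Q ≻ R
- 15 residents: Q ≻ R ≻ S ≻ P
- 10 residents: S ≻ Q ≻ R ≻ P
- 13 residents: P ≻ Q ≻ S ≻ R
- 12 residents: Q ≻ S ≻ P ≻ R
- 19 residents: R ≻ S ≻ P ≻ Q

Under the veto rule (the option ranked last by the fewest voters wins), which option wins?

Last-place votes: R 33, P 25, Q 19, S 0.
S is ranked last by the fewest voters, so S wins.

S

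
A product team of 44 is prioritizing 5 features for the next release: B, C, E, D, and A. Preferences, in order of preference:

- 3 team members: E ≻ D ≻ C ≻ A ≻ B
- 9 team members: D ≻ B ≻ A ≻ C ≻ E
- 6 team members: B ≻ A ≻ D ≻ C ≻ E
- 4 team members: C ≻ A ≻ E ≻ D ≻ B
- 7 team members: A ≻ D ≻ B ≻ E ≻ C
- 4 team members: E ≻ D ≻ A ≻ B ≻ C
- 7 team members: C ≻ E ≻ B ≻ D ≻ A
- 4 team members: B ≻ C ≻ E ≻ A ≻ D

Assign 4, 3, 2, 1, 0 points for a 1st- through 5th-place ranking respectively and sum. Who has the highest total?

B: 3·0 + 9·3 + 6·4 + 4·0 + 7·2 + 4·1 + 7·2 + 4·4 = 99
C: 3·2 + 9·1 + 6·1 + 4·4 + 7·0 + 4·0 + 7·4 + 4·3 = 77
E: 3·4 + 9·0 + 6·0 + 4·2 + 7·1 + 4·4 + 7·3 + 4·2 = 72
D: 3·3 + 9·4 + 6·2 + 4·1 + 7·3 + 4·3 + 7·1 + 4·0 = 101
A: 3·1 + 9·2 + 6·3 + 4·3 + 7·4 + 4·2 + 7·0 + 4·1 = 91
D has the highest Borda score (101).

D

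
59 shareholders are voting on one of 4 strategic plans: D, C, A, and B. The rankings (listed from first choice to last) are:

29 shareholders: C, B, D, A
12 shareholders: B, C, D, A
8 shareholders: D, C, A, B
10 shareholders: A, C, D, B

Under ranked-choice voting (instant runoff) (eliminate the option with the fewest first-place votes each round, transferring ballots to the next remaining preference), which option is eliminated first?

Round 1: D 8, C 29, A 10, B 12. Eliminate D.

D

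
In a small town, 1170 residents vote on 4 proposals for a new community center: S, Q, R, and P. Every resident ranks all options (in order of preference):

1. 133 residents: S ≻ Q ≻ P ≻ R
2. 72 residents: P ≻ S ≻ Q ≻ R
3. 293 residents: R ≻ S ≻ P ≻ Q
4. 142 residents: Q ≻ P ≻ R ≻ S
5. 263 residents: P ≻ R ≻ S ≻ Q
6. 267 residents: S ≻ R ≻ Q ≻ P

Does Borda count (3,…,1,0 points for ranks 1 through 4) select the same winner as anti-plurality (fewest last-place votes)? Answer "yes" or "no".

Borda — scores: S 2193, Q 1031, R 2081, P 1715. Winner: S.
Anti-plurality — last-place votes: S 142, Q 556, R 205, P 267. Winner: S.
The two methods agree.

yes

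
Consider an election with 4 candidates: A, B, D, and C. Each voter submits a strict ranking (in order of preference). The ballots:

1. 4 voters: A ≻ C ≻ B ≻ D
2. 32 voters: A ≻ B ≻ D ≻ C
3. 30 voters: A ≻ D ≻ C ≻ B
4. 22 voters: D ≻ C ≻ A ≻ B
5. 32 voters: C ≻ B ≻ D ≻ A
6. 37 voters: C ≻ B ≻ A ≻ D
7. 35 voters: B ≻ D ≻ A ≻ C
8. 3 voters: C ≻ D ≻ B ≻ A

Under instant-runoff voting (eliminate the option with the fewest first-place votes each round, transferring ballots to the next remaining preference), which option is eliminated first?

D

Round 1: A 66, B 35, D 22, C 72. Eliminate D.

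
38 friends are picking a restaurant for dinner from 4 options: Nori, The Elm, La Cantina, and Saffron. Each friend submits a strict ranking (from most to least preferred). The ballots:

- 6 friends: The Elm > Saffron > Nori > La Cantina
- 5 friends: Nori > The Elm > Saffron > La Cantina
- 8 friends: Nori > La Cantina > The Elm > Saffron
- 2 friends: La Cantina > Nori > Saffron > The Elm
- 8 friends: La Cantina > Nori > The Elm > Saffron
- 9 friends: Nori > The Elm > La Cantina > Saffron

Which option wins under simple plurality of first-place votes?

Nori

First-place votes: Nori 22, The Elm 6, La Cantina 10, Saffron 0.
Nori has the most first-place votes.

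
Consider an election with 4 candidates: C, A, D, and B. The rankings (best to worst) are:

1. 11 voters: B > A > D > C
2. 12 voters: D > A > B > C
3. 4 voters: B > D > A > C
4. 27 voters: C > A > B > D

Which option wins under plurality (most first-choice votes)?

C

First-place votes: C 27, A 0, D 12, B 15.
C has the most first-place votes.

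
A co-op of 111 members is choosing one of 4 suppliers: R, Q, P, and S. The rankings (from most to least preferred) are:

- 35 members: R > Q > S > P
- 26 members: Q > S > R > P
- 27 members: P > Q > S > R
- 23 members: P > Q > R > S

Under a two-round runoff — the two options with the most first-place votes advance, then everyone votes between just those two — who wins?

R

Round 1 first-place votes: R 35, Q 26, P 50, S 0.
P and R advance.
Runoff: P is preferred to R by 50 voters; R by 61.
R wins the runoff.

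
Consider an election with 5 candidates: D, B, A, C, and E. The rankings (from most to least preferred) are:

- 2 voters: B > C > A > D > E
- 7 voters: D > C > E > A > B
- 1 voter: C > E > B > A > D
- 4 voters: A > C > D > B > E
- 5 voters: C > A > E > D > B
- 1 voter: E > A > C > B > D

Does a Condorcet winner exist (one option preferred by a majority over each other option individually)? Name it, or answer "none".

C vs D: 13–7 for C.
C vs B: 18–2 for C.
C vs A: 15–5 for C.
C vs E: 19–1 for C.
C beats every other option head-to-head.

C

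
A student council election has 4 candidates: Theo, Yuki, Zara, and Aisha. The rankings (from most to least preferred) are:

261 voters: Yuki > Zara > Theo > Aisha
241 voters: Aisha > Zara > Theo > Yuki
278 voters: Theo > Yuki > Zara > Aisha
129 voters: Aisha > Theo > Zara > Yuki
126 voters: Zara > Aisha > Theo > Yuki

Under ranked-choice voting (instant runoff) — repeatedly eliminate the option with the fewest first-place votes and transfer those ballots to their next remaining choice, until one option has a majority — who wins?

Round 1: Theo 278, Yuki 261, Zara 126, Aisha 370. Eliminate Zara.
Round 2: Theo 278, Yuki 261, Aisha 496. Eliminate Yuki.
Round 3: Theo 539, Aisha 496. Theo has a majority.

Theo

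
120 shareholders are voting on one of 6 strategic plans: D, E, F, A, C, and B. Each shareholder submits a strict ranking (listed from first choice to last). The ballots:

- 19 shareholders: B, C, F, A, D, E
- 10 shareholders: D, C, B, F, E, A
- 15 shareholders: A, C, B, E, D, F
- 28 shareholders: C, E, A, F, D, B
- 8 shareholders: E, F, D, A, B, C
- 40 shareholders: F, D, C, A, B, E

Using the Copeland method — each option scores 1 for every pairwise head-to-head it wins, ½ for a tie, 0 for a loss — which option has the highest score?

C

D: beats E and B; loses to F, A, and C → score 2.
E: loses to D, F, A, C, and B → score 0.
F: beats D, E, A, and B; loses to C → score 4.
A: beats D, E, and B; loses to F and C → score 3.
C: beats D, E, F, A, and B → score 5.
B: beats E; loses to D, F, A, and C → score 1.
C has the best pairwise record.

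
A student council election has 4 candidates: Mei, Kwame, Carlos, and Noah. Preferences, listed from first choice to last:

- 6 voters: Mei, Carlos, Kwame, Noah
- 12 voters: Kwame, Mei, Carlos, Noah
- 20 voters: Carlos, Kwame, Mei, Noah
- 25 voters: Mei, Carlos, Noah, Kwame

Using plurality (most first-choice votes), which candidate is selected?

Mei

First-place votes: Mei 31, Kwame 12, Carlos 20, Noah 0.
Mei has the most first-place votes.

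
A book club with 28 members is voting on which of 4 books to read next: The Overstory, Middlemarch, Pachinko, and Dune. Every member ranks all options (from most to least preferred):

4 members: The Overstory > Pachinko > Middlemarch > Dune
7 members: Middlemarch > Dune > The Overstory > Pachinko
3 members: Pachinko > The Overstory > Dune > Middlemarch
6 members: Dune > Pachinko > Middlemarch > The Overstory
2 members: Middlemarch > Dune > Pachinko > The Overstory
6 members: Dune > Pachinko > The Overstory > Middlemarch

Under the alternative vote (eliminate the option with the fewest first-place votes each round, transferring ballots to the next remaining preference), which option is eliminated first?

Round 1: The Overstory 4, Middlemarch 9, Pachinko 3, Dune 12. Eliminate Pachinko.

Pachinko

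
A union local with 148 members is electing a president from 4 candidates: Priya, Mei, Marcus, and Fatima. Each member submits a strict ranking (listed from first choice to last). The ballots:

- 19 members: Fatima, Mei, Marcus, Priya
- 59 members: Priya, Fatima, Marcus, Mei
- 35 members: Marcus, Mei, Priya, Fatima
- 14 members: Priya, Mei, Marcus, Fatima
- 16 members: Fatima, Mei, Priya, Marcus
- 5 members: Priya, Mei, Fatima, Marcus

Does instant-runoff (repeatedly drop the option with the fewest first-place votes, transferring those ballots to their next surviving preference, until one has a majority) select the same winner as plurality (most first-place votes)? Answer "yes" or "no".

yes

Instant-runoff — R1 Priya 78, Mei 0, Marcus 35, Fatima 35 (Priya winner). Winner: Priya.
Plurality — first-place votes: Priya 78, Mei 0, Marcus 35, Fatima 35. Winner: Priya.
The two methods agree.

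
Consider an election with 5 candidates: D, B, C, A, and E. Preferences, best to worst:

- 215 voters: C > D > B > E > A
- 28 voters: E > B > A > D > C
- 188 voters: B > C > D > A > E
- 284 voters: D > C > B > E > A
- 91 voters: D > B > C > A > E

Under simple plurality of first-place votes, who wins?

First-place votes: D 375, B 188, C 215, A 0, E 28.
D has the most first-place votes.

D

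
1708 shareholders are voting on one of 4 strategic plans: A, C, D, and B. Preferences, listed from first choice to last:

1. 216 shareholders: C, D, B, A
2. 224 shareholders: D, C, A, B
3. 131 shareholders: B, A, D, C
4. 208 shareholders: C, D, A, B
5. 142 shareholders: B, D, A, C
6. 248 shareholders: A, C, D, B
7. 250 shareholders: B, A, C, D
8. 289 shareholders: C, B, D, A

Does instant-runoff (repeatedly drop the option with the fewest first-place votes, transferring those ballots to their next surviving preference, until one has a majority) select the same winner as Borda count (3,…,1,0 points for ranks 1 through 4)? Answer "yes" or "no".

Instant-runoff — R1 A 248, C 713, D 224, B 523 (D out); R2 A 248, C 937, B 523 (C winner). Winner: C.
Borda — scores: A 2080, C 3333, D 2472, B 2363. Winner: C.
The two methods agree.

yes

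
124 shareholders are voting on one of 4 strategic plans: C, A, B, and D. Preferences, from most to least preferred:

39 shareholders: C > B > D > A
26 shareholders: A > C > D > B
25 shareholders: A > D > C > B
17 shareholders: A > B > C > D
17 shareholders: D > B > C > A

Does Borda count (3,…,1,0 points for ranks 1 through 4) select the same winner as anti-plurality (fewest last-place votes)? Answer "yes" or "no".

yes

Borda — scores: C 228, A 204, B 146, D 166. Winner: C.
Anti-plurality — last-place votes: C 0, A 56, B 51, D 17. Winner: C.
The two methods agree.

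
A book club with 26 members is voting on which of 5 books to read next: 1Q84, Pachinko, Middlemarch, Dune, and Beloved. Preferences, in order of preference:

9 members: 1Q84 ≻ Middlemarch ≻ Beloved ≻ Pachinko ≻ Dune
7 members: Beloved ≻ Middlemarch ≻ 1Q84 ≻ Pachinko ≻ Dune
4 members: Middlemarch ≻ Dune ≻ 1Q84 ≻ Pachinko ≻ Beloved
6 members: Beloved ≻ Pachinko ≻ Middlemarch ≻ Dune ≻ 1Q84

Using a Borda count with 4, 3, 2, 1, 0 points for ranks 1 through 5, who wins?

Middlemarch

1Q84: 9·4 + 7·2 + 4·2 + 6·0 = 58
Pachinko: 9·1 + 7·1 + 4·1 + 6·3 = 38
Middlemarch: 9·3 + 7·3 + 4·4 + 6·2 = 76
Dune: 9·0 + 7·0 + 4·3 + 6·1 = 18
Beloved: 9·2 + 7·4 + 4·0 + 6·4 = 70
Middlemarch has the highest Borda score (76).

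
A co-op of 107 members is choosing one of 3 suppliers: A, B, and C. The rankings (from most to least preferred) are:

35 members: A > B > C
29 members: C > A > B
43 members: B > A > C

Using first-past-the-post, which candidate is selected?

First-place votes: A 35, B 43, C 29.
B has the most first-place votes.

B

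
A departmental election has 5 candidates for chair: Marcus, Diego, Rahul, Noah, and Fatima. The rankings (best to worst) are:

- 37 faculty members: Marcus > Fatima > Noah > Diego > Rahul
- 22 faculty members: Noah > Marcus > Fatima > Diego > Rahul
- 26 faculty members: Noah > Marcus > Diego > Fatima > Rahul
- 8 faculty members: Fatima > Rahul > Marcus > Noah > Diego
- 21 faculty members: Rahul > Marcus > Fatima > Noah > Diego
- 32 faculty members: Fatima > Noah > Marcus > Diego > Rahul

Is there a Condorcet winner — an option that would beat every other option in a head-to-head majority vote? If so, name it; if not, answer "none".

Checking pairwise contests:
Noah beats Marcus 80–66.
Marcus beats Diego 146–0.
Marcus beats Rahul 117–29.
Fatima beats Noah 98–48.
Marcus beats Fatima 106–40.
Every option loses at least one head-to-head, so there is no Condorcet winner.

none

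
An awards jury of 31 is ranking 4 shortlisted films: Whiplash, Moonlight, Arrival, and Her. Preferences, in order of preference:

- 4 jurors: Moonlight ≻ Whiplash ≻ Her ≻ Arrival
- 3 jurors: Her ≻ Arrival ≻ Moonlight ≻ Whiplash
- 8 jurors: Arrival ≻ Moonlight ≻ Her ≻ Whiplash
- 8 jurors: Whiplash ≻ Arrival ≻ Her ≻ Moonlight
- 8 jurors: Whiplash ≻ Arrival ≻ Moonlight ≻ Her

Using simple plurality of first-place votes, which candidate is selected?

Whiplash

First-place votes: Whiplash 16, Moonlight 4, Arrival 8, Her 3.
Whiplash has the most first-place votes.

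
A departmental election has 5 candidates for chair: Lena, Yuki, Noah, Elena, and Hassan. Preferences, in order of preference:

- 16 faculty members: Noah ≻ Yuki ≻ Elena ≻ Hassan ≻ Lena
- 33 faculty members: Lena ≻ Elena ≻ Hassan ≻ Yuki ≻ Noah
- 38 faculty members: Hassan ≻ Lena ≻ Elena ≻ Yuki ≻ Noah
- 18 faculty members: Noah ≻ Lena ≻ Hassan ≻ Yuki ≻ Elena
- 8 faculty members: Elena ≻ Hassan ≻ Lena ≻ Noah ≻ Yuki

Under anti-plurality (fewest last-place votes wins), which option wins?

Hassan

Last-place votes: Lena 16, Yuki 8, Noah 71, Elena 18, Hassan 0.
Hassan is ranked last by the fewest voters, so Hassan wins.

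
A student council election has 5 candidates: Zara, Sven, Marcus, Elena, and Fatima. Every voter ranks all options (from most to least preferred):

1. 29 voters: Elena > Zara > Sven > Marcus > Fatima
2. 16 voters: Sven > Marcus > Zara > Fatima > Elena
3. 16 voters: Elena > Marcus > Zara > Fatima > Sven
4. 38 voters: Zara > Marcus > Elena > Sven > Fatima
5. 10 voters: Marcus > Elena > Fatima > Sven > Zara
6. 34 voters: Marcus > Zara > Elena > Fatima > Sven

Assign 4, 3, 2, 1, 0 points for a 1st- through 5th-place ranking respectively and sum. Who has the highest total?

Zara: 29·3 + 16·2 + 16·2 + 38·4 + 10·0 + 34·3 = 405
Sven: 29·2 + 16·4 + 16·0 + 38·1 + 10·1 + 34·0 = 170
Marcus: 29·1 + 16·3 + 16·3 + 38·3 + 10·4 + 34·4 = 415
Elena: 29·4 + 16·0 + 16·4 + 38·2 + 10·3 + 34·2 = 354
Fatima: 29·0 + 16·1 + 16·1 + 38·0 + 10·2 + 34·1 = 86
Marcus has the highest Borda score (415).

Marcus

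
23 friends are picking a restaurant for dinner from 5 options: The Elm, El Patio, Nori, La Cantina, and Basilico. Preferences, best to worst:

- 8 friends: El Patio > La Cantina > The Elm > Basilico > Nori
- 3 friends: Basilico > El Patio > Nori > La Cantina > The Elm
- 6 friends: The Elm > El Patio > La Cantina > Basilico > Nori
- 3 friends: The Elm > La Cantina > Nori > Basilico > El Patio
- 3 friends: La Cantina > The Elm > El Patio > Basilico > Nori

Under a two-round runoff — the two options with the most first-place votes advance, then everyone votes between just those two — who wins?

The Elm

Round 1 first-place votes: The Elm 9, El Patio 8, Nori 0, La Cantina 3, Basilico 3.
The Elm and El Patio advance.
Runoff: The Elm is preferred to El Patio by 12 voters; El Patio by 11.
The Elm wins the runoff.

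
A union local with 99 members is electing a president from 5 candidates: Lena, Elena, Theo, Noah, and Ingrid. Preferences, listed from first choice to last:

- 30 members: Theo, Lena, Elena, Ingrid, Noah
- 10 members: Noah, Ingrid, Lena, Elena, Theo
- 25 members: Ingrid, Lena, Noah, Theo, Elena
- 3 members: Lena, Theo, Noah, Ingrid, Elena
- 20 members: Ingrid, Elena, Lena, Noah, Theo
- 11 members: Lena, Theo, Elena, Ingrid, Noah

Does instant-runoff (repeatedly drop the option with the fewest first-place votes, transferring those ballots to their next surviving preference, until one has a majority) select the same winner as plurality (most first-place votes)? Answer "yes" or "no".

Instant-runoff — R1 Lena 14, Elena 0, Theo 30, Noah 10, Ingrid 45 (Elena out); R2 Lena 14, Theo 30, Noah 10, Ingrid 45 (Noah out); R3 Lena 14, Theo 30, Ingrid 55 (Ingrid winner). Winner: Ingrid.
Plurality — first-place votes: Lena 14, Elena 0, Theo 30, Noah 10, Ingrid 45. Winner: Ingrid.
The two methods agree.

yes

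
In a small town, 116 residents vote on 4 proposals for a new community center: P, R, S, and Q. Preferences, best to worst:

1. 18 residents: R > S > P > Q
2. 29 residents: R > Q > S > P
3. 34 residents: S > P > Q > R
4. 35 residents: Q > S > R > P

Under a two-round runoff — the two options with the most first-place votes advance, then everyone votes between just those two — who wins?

Round 1 first-place votes: P 0, R 47, S 34, Q 35.
R and Q advance.
Runoff: R is preferred to Q by 47 voters; Q by 69.
Q wins the runoff.

Q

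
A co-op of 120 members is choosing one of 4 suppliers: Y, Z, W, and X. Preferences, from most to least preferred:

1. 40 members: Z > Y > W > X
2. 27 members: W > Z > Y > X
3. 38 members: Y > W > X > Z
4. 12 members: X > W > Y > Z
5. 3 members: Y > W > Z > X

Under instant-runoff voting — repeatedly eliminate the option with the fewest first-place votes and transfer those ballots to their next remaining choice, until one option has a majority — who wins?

Round 1: Y 41, Z 40, W 27, X 12. Eliminate X.
Round 2: Y 41, Z 40, W 39. Eliminate W.
Round 3: Y 53, Z 67. Z has a majority.

Z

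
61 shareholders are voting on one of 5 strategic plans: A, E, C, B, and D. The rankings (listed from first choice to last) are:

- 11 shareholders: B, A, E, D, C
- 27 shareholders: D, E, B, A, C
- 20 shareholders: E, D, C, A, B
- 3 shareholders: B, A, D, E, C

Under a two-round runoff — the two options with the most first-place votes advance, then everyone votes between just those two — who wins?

Round 1 first-place votes: A 0, E 20, C 0, B 14, D 27.
D and E advance.
Runoff: D is preferred to E by 30 voters; E by 31.
E wins the runoff.

E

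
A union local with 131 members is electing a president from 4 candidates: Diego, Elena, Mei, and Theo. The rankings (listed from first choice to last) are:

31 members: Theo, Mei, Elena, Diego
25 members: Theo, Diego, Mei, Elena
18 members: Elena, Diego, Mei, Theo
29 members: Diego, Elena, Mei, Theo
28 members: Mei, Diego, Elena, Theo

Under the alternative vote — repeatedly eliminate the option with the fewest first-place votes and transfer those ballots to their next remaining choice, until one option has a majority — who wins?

Round 1: Diego 29, Elena 18, Mei 28, Theo 56. Eliminate Elena.
Round 2: Diego 47, Mei 28, Theo 56. Eliminate Mei.
Round 3: Diego 75, Theo 56. Diego has a majority.

Diego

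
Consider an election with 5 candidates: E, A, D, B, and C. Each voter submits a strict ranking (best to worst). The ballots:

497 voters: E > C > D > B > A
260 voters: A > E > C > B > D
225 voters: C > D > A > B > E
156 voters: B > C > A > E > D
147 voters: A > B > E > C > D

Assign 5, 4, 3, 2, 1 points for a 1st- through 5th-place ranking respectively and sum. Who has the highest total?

E: 497·5 + 260·4 + 225·1 + 156·2 + 147·3 = 4503
A: 497·1 + 260·5 + 225·3 + 156·3 + 147·5 = 3675
D: 497·3 + 260·1 + 225·4 + 156·1 + 147·1 = 2954
B: 497·2 + 260·2 + 225·2 + 156·5 + 147·4 = 3332
C: 497·4 + 260·3 + 225·5 + 156·4 + 147·2 = 4811
C has the highest Borda score (4811).

C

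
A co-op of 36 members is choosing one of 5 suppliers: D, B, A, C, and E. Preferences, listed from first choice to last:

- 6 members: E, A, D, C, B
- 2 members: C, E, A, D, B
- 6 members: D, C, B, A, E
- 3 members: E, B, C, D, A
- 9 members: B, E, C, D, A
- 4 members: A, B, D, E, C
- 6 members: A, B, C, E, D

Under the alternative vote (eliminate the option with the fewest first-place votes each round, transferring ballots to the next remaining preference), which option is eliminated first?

C

Round 1: D 6, B 9, A 10, C 2, E 9. Eliminate C.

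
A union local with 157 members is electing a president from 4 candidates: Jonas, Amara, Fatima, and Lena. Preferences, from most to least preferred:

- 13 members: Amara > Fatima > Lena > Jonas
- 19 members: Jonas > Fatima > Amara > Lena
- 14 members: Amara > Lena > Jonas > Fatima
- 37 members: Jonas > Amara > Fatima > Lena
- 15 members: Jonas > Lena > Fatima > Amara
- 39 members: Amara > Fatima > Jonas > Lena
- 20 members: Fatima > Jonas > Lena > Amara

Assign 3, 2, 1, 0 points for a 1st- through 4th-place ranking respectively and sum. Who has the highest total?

Jonas

Jonas: 13·0 + 19·3 + 14·1 + 37·3 + 15·3 + 39·1 + 20·2 = 306
Amara: 13·3 + 19·1 + 14·3 + 37·2 + 15·0 + 39·3 + 20·0 = 291
Fatima: 13·2 + 19·2 + 14·0 + 37·1 + 15·1 + 39·2 + 20·3 = 254
Lena: 13·1 + 19·0 + 14·2 + 37·0 + 15·2 + 39·0 + 20·1 = 91
Jonas has the highest Borda score (306).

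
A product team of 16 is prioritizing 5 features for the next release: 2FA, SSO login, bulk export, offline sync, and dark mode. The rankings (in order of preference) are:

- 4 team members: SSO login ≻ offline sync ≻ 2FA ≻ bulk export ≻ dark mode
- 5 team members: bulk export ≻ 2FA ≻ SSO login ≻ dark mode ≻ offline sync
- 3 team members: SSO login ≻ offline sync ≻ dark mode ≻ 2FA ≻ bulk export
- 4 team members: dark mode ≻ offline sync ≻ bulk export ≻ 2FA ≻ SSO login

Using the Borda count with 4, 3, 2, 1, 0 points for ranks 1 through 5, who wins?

SSO login

2FA: 4·2 + 5·3 + 3·1 + 4·1 = 30
SSO login: 4·4 + 5·2 + 3·4 + 4·0 = 38
bulk export: 4·1 + 5·4 + 3·0 + 4·2 = 32
offline sync: 4·3 + 5·0 + 3·3 + 4·3 = 33
dark mode: 4·0 + 5·1 + 3·2 + 4·4 = 27
SSO login has the highest Borda score (38).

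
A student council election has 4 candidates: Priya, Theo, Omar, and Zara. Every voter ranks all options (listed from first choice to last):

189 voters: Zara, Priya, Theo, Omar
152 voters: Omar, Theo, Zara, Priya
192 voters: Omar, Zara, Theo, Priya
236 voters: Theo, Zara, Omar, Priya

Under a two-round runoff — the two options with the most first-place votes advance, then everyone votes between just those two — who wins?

Theo

Round 1 first-place votes: Priya 0, Theo 236, Omar 344, Zara 189.
Omar and Theo advance.
Runoff: Omar is preferred to Theo by 344 voters; Theo by 425.
Theo wins the runoff.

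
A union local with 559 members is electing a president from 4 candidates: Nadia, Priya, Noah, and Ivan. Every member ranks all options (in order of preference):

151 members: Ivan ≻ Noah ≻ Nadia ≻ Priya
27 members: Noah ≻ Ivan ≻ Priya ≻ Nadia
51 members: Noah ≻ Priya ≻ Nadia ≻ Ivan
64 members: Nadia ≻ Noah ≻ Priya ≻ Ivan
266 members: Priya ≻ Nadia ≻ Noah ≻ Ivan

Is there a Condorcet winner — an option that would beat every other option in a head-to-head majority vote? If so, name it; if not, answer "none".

Checking pairwise contests:
Priya beats Nadia 344–215.
Noah beats Priya 293–266.
Nadia beats Noah 330–229.
Nadia beats Ivan 381–178.
Every option loses at least one head-to-head, so there is no Condorcet winner.

none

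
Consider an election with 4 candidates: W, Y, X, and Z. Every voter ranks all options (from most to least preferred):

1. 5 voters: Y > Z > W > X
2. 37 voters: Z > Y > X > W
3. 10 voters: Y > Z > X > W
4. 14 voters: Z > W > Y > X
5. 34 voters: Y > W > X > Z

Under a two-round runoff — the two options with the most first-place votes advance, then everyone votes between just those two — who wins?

Round 1 first-place votes: W 0, Y 49, X 0, Z 51.
Z and Y advance.
Runoff: Z is preferred to Y by 51 voters; Y by 49.
Z wins the runoff.

Z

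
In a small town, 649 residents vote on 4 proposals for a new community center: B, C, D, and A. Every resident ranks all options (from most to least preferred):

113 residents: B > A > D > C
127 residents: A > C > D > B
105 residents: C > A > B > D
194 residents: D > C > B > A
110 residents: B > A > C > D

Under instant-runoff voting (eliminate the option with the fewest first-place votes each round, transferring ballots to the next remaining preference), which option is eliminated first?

Round 1: B 223, C 105, D 194, A 127. Eliminate C.

C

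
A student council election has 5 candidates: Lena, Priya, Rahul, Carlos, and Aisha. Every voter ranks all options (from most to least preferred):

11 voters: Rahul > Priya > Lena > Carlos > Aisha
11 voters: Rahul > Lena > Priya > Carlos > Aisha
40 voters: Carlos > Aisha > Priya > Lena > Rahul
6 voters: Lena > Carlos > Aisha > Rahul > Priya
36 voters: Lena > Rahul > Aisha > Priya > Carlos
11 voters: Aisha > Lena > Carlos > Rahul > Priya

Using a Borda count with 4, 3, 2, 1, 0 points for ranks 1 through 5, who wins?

Lena: 11·2 + 11·3 + 40·1 + 6·4 + 36·4 + 11·3 = 296
Priya: 11·3 + 11·2 + 40·2 + 6·0 + 36·1 + 11·0 = 171
Rahul: 11·4 + 11·4 + 40·0 + 6·1 + 36·3 + 11·1 = 213
Carlos: 11·1 + 11·1 + 40·4 + 6·3 + 36·0 + 11·2 = 222
Aisha: 11·0 + 11·0 + 40·3 + 6·2 + 36·2 + 11·4 = 248
Lena has the highest Borda score (296).

Lena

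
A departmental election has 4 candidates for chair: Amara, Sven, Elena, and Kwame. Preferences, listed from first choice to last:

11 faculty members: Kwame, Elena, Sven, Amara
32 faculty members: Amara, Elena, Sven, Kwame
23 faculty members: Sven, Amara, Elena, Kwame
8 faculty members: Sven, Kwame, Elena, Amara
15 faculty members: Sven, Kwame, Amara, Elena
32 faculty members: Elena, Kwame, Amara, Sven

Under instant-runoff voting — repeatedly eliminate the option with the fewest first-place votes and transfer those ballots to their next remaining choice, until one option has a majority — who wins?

Elena

Round 1: Amara 32, Sven 46, Elena 32, Kwame 11. Eliminate Kwame.
Round 2: Amara 32, Sven 46, Elena 43. Eliminate Amara.
Round 3: Sven 46, Elena 75. Elena has a majority.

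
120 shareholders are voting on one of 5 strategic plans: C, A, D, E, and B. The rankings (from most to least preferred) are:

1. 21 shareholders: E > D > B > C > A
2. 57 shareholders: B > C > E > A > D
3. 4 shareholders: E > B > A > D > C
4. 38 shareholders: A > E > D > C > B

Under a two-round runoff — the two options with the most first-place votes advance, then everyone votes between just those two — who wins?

B

Round 1 first-place votes: C 0, A 38, D 0, E 25, B 57.
B and A advance.
Runoff: B is preferred to A by 82 voters; A by 38.
B wins the runoff.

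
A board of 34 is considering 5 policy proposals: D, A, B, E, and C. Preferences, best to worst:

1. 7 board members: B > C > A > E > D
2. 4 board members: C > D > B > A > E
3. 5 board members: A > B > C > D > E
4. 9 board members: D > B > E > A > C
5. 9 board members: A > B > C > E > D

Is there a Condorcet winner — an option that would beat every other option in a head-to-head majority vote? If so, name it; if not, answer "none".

B vs D: 21–13 for B.
B vs A: 20–14 for B.
B vs E: 34–0 for B.
B vs C: 30–4 for B.
B beats every other option head-to-head.

B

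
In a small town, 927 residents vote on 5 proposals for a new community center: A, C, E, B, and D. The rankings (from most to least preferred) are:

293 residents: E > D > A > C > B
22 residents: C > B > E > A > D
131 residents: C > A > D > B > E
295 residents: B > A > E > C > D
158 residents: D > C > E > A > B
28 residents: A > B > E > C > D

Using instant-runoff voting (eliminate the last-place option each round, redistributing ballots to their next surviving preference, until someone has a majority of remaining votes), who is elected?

Round 1: A 28, C 153, E 293, B 295, D 158. Eliminate A.
Round 2: C 153, E 293, B 323, D 158. Eliminate C.
Round 3: E 293, B 345, D 289. Eliminate D.
Round 4: E 451, B 476. B has a majority.

B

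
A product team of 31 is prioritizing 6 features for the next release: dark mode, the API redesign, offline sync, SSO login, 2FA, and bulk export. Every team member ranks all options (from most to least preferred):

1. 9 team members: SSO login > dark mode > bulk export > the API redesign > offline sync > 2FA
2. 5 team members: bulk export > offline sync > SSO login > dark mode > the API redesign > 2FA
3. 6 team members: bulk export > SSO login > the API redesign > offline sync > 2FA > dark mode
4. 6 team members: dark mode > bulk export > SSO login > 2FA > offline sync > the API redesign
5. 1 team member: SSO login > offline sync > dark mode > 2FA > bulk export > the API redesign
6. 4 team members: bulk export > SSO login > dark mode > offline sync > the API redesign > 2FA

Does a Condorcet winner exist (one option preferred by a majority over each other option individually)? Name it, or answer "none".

none

Checking pairwise contests:
SSO login beats dark mode 25–6.
dark mode beats the API redesign 25–6.
dark mode beats offline sync 19–12.
bulk export beats SSO login 21–10.
dark mode beats 2FA 25–6.
dark mode beats bulk export 16–15.
Every option loses at least one head-to-head, so there is no Condorcet winner.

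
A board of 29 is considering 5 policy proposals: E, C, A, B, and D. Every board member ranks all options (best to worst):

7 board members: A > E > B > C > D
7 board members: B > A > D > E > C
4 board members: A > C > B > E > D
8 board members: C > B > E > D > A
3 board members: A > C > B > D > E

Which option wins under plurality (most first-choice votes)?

A

First-place votes: E 0, C 8, A 14, B 7, D 0.
A has the most first-place votes.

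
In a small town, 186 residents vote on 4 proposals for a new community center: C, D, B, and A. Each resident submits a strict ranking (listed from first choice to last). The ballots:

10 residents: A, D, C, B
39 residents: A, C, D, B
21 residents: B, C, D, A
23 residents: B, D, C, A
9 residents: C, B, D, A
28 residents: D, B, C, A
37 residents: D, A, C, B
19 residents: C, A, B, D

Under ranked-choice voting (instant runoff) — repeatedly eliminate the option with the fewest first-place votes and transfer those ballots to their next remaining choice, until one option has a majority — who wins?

Round 1: C 28, D 65, B 44, A 49. Eliminate C.
Round 2: D 65, B 53, A 68. Eliminate B.
Round 3: D 118, A 68. D has a majority.

D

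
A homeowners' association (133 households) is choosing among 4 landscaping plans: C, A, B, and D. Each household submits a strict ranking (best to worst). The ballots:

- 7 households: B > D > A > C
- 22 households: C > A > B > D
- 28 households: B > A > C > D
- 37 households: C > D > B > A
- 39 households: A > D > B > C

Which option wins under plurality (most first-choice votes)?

First-place votes: C 59, A 39, B 35, D 0.
C has the most first-place votes.

C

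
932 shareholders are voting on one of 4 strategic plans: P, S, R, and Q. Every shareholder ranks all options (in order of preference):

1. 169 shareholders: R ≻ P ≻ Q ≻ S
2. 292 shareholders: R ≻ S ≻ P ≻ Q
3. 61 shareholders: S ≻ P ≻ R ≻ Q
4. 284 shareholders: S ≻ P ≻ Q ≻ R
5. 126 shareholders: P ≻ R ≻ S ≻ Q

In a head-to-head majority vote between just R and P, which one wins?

P

Voters preferring R to P: 461; preferring P to R: 471.
P wins the head-to-head.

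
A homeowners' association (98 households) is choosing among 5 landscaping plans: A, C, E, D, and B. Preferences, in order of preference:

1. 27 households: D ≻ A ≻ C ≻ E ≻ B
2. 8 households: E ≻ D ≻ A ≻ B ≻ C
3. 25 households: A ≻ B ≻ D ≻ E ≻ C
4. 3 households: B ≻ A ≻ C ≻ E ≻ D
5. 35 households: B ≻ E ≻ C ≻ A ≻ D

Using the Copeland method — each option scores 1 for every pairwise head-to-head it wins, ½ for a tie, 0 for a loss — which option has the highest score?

A: beats C, E, D, and B → score 4.
C: loses to A, E, D, and B → score 0.
E: beats C; loses to A, D, and B → score 1.
D: beats C and E; loses to A and B → score 2.
B: beats C, E, and D; loses to A → score 3.
A has the best pairwise record.

A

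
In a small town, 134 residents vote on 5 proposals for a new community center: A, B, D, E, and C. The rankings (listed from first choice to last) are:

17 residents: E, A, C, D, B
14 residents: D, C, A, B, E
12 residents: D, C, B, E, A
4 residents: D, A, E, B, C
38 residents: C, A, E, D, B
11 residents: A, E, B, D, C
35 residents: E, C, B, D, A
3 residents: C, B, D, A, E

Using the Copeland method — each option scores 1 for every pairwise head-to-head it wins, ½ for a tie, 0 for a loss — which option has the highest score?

C

A: beats B and E; loses to D and C → score 2.
B: loses to A, D, E, and C → score 0.
D: beats A and B; loses to E and C → score 2.
E: beats B and D; ties C; loses to A → score 2.5.
C: beats A, B, and D; ties E → score 3.5.
C has the best pairwise record.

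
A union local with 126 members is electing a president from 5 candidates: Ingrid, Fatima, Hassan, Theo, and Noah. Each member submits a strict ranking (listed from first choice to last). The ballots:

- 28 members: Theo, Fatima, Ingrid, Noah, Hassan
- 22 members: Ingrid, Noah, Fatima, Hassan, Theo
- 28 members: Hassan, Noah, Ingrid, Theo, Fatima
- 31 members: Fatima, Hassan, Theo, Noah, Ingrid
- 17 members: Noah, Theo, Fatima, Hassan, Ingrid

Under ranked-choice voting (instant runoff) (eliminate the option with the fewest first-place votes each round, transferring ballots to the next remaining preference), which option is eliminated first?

Round 1: Ingrid 22, Fatima 31, Hassan 28, Theo 28, Noah 17. Eliminate Noah.

Noah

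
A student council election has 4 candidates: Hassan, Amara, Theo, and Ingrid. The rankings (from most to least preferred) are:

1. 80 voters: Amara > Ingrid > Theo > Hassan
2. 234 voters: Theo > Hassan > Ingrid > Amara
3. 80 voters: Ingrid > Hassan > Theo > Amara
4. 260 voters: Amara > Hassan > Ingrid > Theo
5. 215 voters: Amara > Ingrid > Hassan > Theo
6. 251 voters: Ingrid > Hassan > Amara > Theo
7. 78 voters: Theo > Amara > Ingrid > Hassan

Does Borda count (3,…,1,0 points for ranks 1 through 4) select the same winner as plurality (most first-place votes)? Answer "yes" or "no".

Borda — scores: Hassan 1865, Amara 2072, Theo 1096, Ingrid 2155. Winner: Ingrid.
Plurality — first-place votes: Hassan 0, Amara 555, Theo 312, Ingrid 331. Winner: Amara.
The two methods disagree.

no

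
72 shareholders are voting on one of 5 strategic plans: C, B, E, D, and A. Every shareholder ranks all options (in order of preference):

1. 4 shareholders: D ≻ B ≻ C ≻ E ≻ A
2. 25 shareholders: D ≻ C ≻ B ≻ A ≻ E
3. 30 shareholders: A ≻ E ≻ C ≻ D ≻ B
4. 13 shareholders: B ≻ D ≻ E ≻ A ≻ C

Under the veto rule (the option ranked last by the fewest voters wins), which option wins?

Last-place votes: C 13, B 30, E 25, D 0, A 4.
D is ranked last by the fewest voters, so D wins.

D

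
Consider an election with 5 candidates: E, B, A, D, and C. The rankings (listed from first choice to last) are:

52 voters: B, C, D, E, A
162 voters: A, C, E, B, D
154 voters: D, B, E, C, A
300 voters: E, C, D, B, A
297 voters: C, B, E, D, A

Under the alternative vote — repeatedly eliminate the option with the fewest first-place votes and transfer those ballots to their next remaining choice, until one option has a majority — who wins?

Round 1: E 300, B 52, A 162, D 154, C 297. Eliminate B.
Round 2: E 300, A 162, D 154, C 349. Eliminate D.
Round 3: E 454, A 162, C 349. Eliminate A.
Round 4: E 454, C 511. C has a majority.

C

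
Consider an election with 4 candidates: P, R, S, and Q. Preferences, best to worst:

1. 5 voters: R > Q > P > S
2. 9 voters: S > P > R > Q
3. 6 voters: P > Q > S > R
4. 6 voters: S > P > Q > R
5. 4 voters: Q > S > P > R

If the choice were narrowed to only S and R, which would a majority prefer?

S

Voters preferring S to R: 25; preferring R to S: 5.
S wins the head-to-head.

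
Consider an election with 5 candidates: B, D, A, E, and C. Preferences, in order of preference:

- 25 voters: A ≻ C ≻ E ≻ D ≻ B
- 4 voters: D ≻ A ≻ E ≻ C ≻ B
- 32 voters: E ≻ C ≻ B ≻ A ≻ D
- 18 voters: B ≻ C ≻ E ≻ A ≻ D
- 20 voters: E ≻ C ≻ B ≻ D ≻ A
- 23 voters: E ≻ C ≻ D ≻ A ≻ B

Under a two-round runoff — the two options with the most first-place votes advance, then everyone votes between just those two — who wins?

E

Round 1 first-place votes: B 18, D 4, A 25, E 75, C 0.
E and A advance.
Runoff: E is preferred to A by 93 voters; A by 29.
E wins the runoff.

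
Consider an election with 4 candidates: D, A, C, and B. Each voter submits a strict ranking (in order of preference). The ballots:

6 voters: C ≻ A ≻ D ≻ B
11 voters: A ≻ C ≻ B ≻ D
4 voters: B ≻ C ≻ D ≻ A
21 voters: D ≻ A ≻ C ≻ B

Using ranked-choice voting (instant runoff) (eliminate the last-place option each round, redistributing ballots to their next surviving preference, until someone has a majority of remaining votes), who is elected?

Round 1: D 21, A 11, C 6, B 4. Eliminate B.
Round 2: D 21, A 11, C 10. Eliminate C.
Round 3: D 25, A 17. D has a majority.

D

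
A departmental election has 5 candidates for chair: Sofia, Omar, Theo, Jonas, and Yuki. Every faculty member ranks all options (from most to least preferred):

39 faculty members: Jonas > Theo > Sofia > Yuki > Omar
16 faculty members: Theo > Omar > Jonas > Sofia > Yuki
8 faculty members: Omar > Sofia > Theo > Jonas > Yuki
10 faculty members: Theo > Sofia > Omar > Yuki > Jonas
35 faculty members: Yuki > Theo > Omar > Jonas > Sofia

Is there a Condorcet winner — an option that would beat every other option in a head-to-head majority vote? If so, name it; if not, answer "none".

Theo

Theo vs Sofia: 100–8 for Theo.
Theo vs Omar: 100–8 for Theo.
Theo vs Jonas: 69–39 for Theo.
Theo vs Yuki: 73–35 for Theo.
Theo beats every other option head-to-head.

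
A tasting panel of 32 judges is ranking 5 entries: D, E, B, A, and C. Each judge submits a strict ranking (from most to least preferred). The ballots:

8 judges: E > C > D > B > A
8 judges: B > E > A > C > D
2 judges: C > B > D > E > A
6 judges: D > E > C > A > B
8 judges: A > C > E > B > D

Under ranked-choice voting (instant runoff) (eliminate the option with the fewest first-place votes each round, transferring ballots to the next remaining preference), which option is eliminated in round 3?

Round 1: D 6, E 8, B 8, A 8, C 2. Eliminate C.
Round 2: D 6, E 8, B 10, A 8. Eliminate D.
Round 3: E 14, B 10, A 8. Eliminate A.

A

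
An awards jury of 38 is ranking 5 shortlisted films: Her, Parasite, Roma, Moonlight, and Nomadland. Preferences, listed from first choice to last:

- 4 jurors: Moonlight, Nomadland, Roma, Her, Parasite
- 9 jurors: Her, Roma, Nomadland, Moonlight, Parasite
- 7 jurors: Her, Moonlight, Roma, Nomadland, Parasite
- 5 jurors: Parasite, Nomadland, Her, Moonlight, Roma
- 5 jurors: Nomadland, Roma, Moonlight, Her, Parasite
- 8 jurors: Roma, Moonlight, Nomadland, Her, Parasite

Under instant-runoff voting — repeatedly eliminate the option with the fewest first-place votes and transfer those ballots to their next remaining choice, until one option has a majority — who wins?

Nomadland

Round 1: Her 16, Parasite 5, Roma 8, Moonlight 4, Nomadland 5. Eliminate Moonlight.
Round 2: Her 16, Parasite 5, Roma 8, Nomadland 9. Eliminate Parasite.
Round 3: Her 16, Roma 8, Nomadland 14. Eliminate Roma.
Round 4: Her 16, Nomadland 22. Nomadland has a majority.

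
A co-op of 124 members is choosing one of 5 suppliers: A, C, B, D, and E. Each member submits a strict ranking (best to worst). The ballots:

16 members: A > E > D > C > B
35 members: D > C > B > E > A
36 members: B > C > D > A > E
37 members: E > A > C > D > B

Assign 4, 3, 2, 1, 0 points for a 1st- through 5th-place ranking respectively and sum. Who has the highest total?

C

A: 16·4 + 35·0 + 36·1 + 37·3 = 211
C: 16·1 + 35·3 + 36·3 + 37·2 = 303
B: 16·0 + 35·2 + 36·4 + 37·0 = 214
D: 16·2 + 35·4 + 36·2 + 37·1 = 281
E: 16·3 + 35·1 + 36·0 + 37·4 = 231
C has the highest Borda score (303).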